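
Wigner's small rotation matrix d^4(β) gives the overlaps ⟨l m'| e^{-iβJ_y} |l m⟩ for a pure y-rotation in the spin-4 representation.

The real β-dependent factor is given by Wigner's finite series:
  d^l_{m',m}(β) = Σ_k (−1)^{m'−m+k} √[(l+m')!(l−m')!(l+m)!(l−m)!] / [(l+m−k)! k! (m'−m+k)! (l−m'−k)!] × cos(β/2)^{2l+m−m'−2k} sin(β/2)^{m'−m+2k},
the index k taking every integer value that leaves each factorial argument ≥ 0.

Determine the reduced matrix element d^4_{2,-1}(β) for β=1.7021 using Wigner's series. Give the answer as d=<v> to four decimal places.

d=0.3323

d^4_{2,-1}(β=1.7021) via Wigner's sum:
c=cos(1.7021/2)=0.659194, s=sin(1.7021/2)=0.751973; N=√[720·2·6·120]=1018.233765
k: max(0,(-1)−(2))=0 … min(4+(-1),4−(2))=2
  k=0: (−1)^3·1018.2338/(72)·0.6592^5·0.7520^3 = -0.748493
  k=1: (−1)^4·1018.2338/(48)·0.6592^3·0.7520^5 = +1.461023
  k=2: (−1)^5·1018.2338/(240)·0.6592^1·0.7520^7 = -0.380246
d^4_{2,-1}(1.7021) = -0.748493 +1.461023 -0.380246 = +0.332284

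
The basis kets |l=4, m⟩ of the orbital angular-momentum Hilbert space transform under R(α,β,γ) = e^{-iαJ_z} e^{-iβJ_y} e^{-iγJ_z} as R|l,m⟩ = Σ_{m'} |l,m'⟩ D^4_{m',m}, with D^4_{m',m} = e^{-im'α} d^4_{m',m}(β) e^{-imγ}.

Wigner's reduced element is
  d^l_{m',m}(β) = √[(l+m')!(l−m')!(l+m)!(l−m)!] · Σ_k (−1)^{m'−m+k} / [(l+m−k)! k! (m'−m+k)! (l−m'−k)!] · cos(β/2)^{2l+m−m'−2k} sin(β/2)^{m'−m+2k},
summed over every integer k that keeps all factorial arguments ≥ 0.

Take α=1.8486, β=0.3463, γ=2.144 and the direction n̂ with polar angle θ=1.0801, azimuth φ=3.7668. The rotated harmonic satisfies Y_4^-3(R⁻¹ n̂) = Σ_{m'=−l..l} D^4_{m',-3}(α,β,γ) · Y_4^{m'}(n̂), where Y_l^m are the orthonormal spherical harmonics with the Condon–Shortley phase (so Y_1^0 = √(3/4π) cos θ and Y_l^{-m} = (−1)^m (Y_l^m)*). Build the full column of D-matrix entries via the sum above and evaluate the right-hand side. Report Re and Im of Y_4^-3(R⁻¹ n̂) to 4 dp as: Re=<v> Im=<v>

Need the full column D^4_{m',-3} for m'=−4..4 at α=1.8486, β=0.3463, γ=2.144.
cos(β/2)=0.985047, sin(β/2)=0.172286
d^4_{-4,-3}: single k=1 term ⇒ +0.438524;  D = +0.134096+0.417519i
d^4_{-3,-3}: k∈[0..1] ⇒ +0.886452 -0.189819 = +0.696633;  D = +0.579414-0.386752i
d^4_{-2,-3}: k∈[0..1] ⇒ -0.580113 +0.053238 = -0.526875;  D = +0.401472+0.341201i
d^4_{-1,-3}: k∈[0..1] ⇒ +0.215235 -0.010974 = +0.204261;  D = -0.084522+0.185953i
d^4_{0,-3}: k∈[0..1] ⇒ -0.056118 +0.001717 = -0.054401;  D = -0.053800-0.008066i
d^4_{1,-3}: k∈[0..1] ⇒ +0.010974 -0.000201 = +0.010772;  D = -0.001386-0.010683i
d^4_{2,-3}: k∈[0..1] ⇒ -0.001629 +0.000017 = -0.001612;  D = +0.001480-0.000638i
d^4_{3,-3}: k∈[0..1] ⇒ +0.000178 -0.000001 = +0.000177;  D = +0.000112+0.000137i
d^4_{4,-3}: single k=0 term ⇒ -0.000013;  D = -0.000007+0.000010i
Y_4^{m'}(θ=1.0801,φ=3.7668) and Σ D·Y over m':
  (+0.1341+0.4175i)·(-0.2147-0.1601i)  (+0.5794-0.3868i)·(+0.1215+0.3861i)  (+0.4015+0.3412i)·(+0.0454-0.1370i)  (-0.0845+0.1860i)·(+0.2305-0.1664i)  (-0.0538-0.0081i)·(-0.2048+0.0000i)  (-0.0014-0.0107i)·(-0.2305-0.1664i)  (+0.0015-0.0006i)·(+0.0454+0.1370i)  (+0.0001+0.0001i)·(-0.1215+0.3861i)  (-0.0000+0.0000i)·(-0.2147+0.1601i)
Y_4^-3(R⁻¹ n̂) = +0.343816+0.087585i

Re=0.3438 Im=0.0876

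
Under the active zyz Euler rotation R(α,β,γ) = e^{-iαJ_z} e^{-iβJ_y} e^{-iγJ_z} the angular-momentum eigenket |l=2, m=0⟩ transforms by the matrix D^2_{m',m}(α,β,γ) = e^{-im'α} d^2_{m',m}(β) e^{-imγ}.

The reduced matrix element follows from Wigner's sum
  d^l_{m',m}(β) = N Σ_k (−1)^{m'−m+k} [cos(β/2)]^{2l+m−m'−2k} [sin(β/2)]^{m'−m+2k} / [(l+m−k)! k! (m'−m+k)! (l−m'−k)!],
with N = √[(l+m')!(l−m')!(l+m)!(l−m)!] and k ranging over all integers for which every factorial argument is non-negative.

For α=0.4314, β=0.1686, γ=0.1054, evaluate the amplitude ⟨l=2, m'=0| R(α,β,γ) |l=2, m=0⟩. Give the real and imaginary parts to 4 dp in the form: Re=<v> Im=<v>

Split into d^2_{0,0}(β=0.1686) × two z-phases.
With c≡cos(β/2)=0.996449 and s≡sin(β/2)=0.084200, N=[2·2·2·2]^{1/2}=4.000000
Admissible k: 0..2 (factorial args all ≥0)
  k=0: (−1)^0·4.0000/(4)·0.9964^4·0.0842^0 = +0.985871
  k=1: (−1)^1·4.0000/(1)·0.9964^2·0.0842^2 = -0.028158
  k=2: (−1)^2·4.0000/(4)·0.9964^0·0.0842^4 = +0.000050
d^2_{0,0}(0.1686) = +0.985871 -0.028158 +0.000050 = +0.957764
D = (+1.000000+0.000000i)·(+0.957764)·(+1.000000+0.000000i) = +0.957764+0.000000i

Re=0.9578 Im=0.0000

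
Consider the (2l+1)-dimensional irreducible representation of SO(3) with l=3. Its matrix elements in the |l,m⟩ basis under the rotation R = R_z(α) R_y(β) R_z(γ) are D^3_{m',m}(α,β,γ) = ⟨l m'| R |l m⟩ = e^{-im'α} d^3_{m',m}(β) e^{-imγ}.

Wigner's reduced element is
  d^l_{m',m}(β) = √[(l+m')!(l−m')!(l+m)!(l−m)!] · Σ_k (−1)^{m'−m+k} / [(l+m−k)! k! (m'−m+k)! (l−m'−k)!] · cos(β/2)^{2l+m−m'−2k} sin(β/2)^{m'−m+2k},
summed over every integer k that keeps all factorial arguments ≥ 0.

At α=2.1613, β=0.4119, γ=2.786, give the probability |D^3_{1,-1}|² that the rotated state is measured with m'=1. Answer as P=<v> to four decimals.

P=0.0471

D^3_{1,-1}(2.1613,0.4119,2.786) = e^{-i·1·2.1613}·d^3_{1,-1}(0.4119)·e^{-i·-1·2.786}. Compute d first:
Half-angle: c=0.978867, s=0.204497. N=√(24·2·2·24)=48.000000
The bounds max(0,m−m')=0 and min(l+m,l−m')=2 give 3 terms
  k=0: (−1)^2·48.0000/(8)·0.9789^4·0.2045^2 = +0.230367
  k=1: (−1)^3·48.0000/(6)·0.9789^2·0.2045^4 = -0.013406
  k=2: (−1)^4·48.0000/(48)·0.9789^0·0.2045^6 = +0.000073
d^3_{1,-1}(0.4119) = +0.230367 -0.013406 +0.000073 = +0.217035
|D^3_{1,-1}|² = |d^3_{1,-1}(β)|² = (+0.217035)² = 0.047104 (the z-rotation phases have unit modulus)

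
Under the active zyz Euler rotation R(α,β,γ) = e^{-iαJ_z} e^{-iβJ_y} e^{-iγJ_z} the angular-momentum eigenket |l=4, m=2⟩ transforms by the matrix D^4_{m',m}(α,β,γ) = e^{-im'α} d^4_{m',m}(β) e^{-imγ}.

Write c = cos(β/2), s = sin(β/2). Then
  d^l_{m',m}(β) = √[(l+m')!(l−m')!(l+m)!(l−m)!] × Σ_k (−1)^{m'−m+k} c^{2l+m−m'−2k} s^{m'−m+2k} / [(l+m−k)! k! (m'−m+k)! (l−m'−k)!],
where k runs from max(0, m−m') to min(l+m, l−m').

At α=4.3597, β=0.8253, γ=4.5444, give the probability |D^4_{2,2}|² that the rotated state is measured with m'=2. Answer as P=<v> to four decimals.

P=0.1379

Split into d^4_{2,2}(β=0.8253) × two z-phases.
c=cos(0.8253/2)=0.916061, s=sin(0.8253/2)=0.401038; N=√[720·2·720·2]=1440.000000
k: max(0,(2)−(2))=0 … min(4+(2),4−(2))=2
  k=0: (−1)^0·1440.0000/(1440)·0.9161^8·0.4010^0 = +0.495902
  k=1: (−1)^1·1440.0000/(120)·0.9161^6·0.4010^2 = -1.140513
  k=2: (−1)^2·1440.0000/(96)·0.9161^4·0.4010^4 = +0.273233
d^4_{2,2}(0.8253) = +0.495902 -1.140513 +0.273233 = -0.371377
|D^4_{2,2}|² = |d^4_{2,2}(β)|² = (-0.371377)² = 0.137921 (the z-rotation phases have unit modulus)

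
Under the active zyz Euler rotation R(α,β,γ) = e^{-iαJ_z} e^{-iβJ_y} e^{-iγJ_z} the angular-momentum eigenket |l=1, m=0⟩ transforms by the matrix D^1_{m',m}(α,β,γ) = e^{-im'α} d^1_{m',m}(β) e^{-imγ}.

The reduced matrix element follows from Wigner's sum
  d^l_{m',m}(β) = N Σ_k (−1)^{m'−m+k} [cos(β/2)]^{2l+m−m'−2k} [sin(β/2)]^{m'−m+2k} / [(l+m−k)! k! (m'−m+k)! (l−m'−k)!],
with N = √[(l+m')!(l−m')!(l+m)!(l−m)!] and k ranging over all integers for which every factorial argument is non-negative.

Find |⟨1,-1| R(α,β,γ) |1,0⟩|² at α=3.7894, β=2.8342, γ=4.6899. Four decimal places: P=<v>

Split into d^1_{-1,0}(β=2.8342) × two z-phases.
With c≡cos(β/2)=0.153092 and s≡sin(β/2)=0.988212, N=[1·2·1·1]^{1/2}=1.414214
The bounds max(0,m−m')=1 and min(l+m,l−m')=1 give 1 term
  k=1: (−1)^0·1.4142/(1)·0.1531^1·0.9882^1 = +0.213953
d^1_{-1,0}(2.8342) = +0.213953
|D^1_{-1,0}|² = |d^1_{-1,0}(β)|² = (+0.213953)² = 0.045776 (the z-rotation phases have unit modulus)

P=0.0458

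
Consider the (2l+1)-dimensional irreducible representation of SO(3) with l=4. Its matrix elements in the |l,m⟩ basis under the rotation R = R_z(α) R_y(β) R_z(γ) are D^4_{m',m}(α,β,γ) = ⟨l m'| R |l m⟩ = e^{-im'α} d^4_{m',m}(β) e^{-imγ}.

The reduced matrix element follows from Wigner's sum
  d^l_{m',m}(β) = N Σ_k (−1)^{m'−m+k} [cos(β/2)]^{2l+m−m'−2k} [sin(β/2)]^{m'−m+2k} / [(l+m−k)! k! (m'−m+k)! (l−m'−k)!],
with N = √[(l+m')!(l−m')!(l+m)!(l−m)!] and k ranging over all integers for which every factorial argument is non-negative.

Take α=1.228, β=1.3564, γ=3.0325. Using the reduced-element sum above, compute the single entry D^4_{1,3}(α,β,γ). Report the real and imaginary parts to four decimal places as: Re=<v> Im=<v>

Re=0.0354 Im=-0.0447

First d^4_{1,3}(β=1.3564), then the phase factors e^{-i(1)α} and e^{-i(3)γ}:
With c≡cos(β/2)=0.778703 and s≡sin(β/2)=0.627392, N=[120·6·5040·1]^{1/2}=1904.940944
Admissible k: 2..3 (factorial args all ≥0)
  k=2: (−1)^0·1904.9409/(240)·0.7787^6·0.6274^2 = +0.696596
  k=3: (−1)^1·1904.9409/(144)·0.7787^4·0.6274^4 = -0.753640
d^4_{1,3}(1.3564) = +0.696596 -0.753640 = -0.057044
Phases: e^{-i·(1)·1.228}=+0.336122-0.941818i, e^{-i·(3)·3.0325}=-0.946921-0.321467i ⇒ D=+0.035427-0.044710i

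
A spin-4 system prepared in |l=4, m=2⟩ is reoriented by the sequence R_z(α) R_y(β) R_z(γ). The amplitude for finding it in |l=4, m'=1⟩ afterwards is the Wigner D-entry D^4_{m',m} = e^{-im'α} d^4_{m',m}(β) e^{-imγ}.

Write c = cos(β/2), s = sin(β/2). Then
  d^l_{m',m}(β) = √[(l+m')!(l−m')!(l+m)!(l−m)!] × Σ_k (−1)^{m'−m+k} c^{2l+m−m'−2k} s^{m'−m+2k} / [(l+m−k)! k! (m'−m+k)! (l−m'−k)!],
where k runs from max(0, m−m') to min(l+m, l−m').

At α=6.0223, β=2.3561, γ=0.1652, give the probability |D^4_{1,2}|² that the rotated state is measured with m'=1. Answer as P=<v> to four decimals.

P=0.1608

First d^4_{1,2}(β=2.3561), then the phase factors e^{-i(1)α} and e^{-i(2)γ}:
Half-angle: c=0.382727, s=0.923861. N=√(120·6·720·2)=1018.233765
The bounds max(0,m−m')=1 and min(l+m,l−m')=3 give 3 terms
  k=1: (−1)^0·1018.2338/(240)·0.3827^7·0.9239^1 = +0.004715
  k=2: (−1)^1·1018.2338/(48)·0.3827^5·0.9239^3 = -0.137364
  k=3: (−1)^2·1018.2338/(72)·0.3827^3·0.9239^5 = +0.533601
d^4_{1,2}(2.3561) = +0.004715 -0.137364 +0.533601 = +0.400952
|D^4_{1,2}|² = |d^4_{1,2}(β)|² = (+0.400952)² = 0.160763 (the z-rotation phases have unit modulus)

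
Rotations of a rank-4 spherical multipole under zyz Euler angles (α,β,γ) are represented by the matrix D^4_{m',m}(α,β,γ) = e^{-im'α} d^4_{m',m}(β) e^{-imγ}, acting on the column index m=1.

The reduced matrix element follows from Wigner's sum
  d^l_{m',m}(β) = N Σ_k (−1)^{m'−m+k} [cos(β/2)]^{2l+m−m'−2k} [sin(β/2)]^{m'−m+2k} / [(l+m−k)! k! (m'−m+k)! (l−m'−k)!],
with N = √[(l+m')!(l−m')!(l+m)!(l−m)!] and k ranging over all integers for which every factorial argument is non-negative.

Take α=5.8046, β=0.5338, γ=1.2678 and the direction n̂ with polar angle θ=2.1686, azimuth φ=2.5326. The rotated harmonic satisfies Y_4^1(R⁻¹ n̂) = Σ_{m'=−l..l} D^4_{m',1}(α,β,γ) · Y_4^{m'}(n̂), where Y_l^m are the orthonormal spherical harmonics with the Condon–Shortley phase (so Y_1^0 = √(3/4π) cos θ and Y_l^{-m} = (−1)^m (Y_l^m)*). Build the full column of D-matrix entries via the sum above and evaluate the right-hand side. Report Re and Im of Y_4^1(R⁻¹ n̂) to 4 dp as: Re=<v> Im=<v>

Re=-0.0258 Im=0.4956

Need the full column D^4_{m',1} for m'=−4..4 at α=5.8046, β=0.5338, γ=1.2678.
cos(β/2)=0.964593, sin(β/2)=0.263742
d^4_{-4,1}: single k=5 term ⇒ +0.008571;  D = -0.008564+0.000347i
d^4_{-3,1}: k∈[4..5] ⇒ +0.055414 -0.002486 = +0.052928;  D = -0.047931-0.022450i
d^4_{-2,1}: k∈[3..5] ⇒ +0.216659 -0.024296 +0.000363 = +0.192726;  D = -0.117274-0.152938i
d^4_{-1,1}: k∈[2..5] ⇒ +0.560306 -0.125666 +0.004697 -0.000023 = +0.439314;  D = -0.076743-0.432559i
d^4_{0,1}: k∈[1..4] ⇒ +0.916440 -0.411081 +0.030733 -0.000383 = +0.535709;  D = +0.159846-0.511306i
d^4_{1,1}: k∈[0..3] ⇒ +0.749468 -0.840459 +0.125666 -0.003132 = +0.031544;  D = +0.022220-0.022390i
d^4_{2,1}: k∈[0..2] ⇒ -0.869412 +0.324988 -0.016197 = -0.560621;  D = -0.533791+0.171358i
d^4_{3,1}: k∈[0..1] ⇒ +0.444729 -0.055414 = +0.389315;  D = +0.383837+0.065081i
d^4_{4,1}: single k=0 term ⇒ -0.114645;  D = -0.091506-0.069065i
Y_4^{m'}(θ=2.1686,φ=2.5326) and Σ D·Y over m':
  (-0.0086+0.0003i)·(-0.1572+0.1340i)  (-0.0479-0.0225i)·(-0.1008+0.3849i)  (-0.1173-0.1529i)·(+0.0961+0.2611i)  (-0.0767-0.4326i)·(-0.1413-0.0985i)  (+0.1598-0.5113i)·(-0.3164+0.0000i)  (+0.0222-0.0224i)·(+0.1413-0.0985i)  (-0.5338+0.1714i)·(+0.0961-0.2611i)  (+0.3838+0.0651i)·(+0.1008+0.3849i)  (-0.0915-0.0691i)·(-0.1572-0.1340i)
Y_4^1(R⁻¹ n̂) = -0.025786+0.495649i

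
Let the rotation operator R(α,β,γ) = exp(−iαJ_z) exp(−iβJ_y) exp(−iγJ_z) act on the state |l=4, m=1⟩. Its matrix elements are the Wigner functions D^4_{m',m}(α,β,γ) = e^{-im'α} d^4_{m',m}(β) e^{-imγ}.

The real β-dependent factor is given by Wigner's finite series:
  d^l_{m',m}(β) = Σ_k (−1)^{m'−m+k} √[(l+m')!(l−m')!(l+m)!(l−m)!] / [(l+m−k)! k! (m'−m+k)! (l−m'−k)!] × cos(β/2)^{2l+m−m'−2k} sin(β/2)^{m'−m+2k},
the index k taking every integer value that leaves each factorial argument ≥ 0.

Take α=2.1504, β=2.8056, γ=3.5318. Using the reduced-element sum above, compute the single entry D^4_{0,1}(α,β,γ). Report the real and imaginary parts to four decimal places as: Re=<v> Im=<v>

Re=0.5212 Im=-0.2144

D^4_{0,1}(2.1504,2.8056,3.5318) = e^{-i·0·2.1504}·d^4_{0,1}(2.8056)·e^{-i·1·3.5318}. Compute d first:
Half-angle: c=0.167207, s=0.985922. N=√(24·24·120·6)=643.987578
Admissible k: 1..4 (factorial args all ≥0)
  k=1: (−1)^0·643.9876/(144)·0.1672^7·0.9859^1 = +0.000016
  k=2: (−1)^1·643.9876/(24)·0.1672^5·0.9859^3 = -0.003361
  k=3: (−1)^2·643.9876/(24)·0.1672^3·0.9859^5 = +0.116854
  k=4: (−1)^3·643.9876/(144)·0.1672^1·0.9859^7 = -0.677122
d^4_{0,1}(2.8056) = +0.000016 -0.003361 +0.116854 -0.677122 = -0.563613
D = (+1.000000+0.000000i)·(-0.563613)·(-0.924830+0.380380i) = +0.521247-0.214387i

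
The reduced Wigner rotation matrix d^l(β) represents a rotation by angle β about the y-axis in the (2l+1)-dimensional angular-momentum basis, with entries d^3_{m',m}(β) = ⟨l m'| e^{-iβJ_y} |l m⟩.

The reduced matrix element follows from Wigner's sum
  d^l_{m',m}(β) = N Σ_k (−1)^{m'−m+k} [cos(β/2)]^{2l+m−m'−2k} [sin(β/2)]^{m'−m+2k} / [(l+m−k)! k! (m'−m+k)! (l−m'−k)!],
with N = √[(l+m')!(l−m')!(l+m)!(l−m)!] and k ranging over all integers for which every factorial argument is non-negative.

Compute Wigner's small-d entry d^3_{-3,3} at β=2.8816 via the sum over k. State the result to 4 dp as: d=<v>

d^3_{-3,3}(β=2.8816) via Wigner's sum:
c=cos(2.8816/2)=0.129631, s=sin(2.8816/2)=0.991562; N=√[1·720·720·1]=720.000000
k: max(0,(3)−(-3))=6 … min(3+(3),3−(-3))=6
  k=6: (−1)^0·720.0000/(720)·0.1296^0·0.9916^6 = +0.950430
d^3_{-3,3}(2.8816) = +0.950430

d=0.9504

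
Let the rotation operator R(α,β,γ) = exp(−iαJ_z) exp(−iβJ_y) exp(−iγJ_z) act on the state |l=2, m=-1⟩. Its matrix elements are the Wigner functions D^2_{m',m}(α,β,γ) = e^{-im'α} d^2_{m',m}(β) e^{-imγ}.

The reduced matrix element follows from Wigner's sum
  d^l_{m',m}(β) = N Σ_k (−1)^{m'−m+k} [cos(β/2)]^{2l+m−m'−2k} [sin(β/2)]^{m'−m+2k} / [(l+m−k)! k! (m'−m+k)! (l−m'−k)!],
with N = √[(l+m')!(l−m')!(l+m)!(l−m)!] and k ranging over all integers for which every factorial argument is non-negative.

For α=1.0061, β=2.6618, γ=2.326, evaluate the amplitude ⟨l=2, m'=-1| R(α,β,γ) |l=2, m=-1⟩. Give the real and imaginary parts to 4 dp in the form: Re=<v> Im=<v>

Re=0.1538 Im=0.0297

Split into d^2_{-1,-1}(β=2.6618) × two z-phases.
With c≡cos(β/2)=0.237602 and s≡sin(β/2)=0.971363, N=[1·6·1·6]^{1/2}=6.000000
k∈{0,1} keeps every argument non-negative
  k=0: (−1)^0·6.0000/(6)·0.2376^4·0.9714^0 = +0.003187
  k=1: (−1)^1·6.0000/(2)·0.2376^2·0.9714^2 = -0.159803
d^2_{-1,-1}(2.6618) = +0.003187 -0.159803 = -0.156616
Phases: e^{-i·(-1)·1.0061}=+0.535159+0.844751i, e^{-i·(-1)·2.326}=-0.685437+0.728132i ⇒ D=+0.153782+0.029656i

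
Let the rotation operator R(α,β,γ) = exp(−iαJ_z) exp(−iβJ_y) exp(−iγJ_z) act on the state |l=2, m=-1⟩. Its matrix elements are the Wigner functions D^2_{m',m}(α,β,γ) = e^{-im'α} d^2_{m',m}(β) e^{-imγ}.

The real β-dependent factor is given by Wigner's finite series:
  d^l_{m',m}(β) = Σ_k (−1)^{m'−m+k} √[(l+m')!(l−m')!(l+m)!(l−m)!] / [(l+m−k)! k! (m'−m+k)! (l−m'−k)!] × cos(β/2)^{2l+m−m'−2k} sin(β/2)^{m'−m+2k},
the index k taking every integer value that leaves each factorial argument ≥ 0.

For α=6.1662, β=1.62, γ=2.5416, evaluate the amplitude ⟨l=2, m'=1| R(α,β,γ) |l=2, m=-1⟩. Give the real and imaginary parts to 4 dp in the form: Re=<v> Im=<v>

Split into d^2_{1,-1}(β=1.62) × two z-phases.
With c≡cos(β/2)=0.689498 and s≡sin(β/2)=0.724287, N=[6·1·1·6]^{1/2}=6.000000
k: max(0,(-1)−(1))=0 … min(2+(-1),2−(1))=1
  k=0: (−1)^2·6.0000/(2)·0.6895^2·0.7243^2 = +0.748186
  k=1: (−1)^3·6.0000/(6)·0.6895^0·0.7243^4 = -0.275197
d^2_{1,-1}(1.62) = +0.748186 -0.275197 = +0.472989
Attach z-rotation phases: D = e^{-i(1)(6.1662)}·(+0.472989)·e^{-i(-1)(2.5416)} = -0.418880+0.219677i

Re=-0.4189 Im=0.2197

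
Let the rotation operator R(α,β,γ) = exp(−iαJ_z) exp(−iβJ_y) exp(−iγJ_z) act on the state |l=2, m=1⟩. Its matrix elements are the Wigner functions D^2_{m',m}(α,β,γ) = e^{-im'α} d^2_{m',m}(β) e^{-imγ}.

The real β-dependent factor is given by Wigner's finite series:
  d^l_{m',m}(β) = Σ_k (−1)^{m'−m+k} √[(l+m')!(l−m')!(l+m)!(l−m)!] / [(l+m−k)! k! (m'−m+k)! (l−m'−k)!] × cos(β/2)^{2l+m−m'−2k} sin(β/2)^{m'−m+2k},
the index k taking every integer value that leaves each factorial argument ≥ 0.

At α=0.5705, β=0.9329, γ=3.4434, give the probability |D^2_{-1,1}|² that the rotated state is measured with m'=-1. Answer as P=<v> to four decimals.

D^2_{-1,1}(0.5705,0.9329,3.4434) = e^{-i·-1·0.5705}·d^2_{-1,1}(0.9329)·e^{-i·1·3.4434}. Compute d first:
With c≡cos(β/2)=0.893170 and s≡sin(β/2)=0.449718, N=[1·6·6·1]^{1/2}=6.000000
Admissible k: 2..3 (factorial args all ≥0)
  k=2: (−1)^0·6.0000/(2)·0.8932^2·0.4497^2 = +0.484029
  k=3: (−1)^1·6.0000/(6)·0.8932^0·0.4497^4 = -0.040904
d^2_{-1,1}(0.9329) = +0.484029 -0.040904 = +0.443125
|D^2_{-1,1}|² = |d^2_{-1,1}(β)|² = (+0.443125)² = 0.196360 (the z-rotation phases have unit modulus)

P=0.1964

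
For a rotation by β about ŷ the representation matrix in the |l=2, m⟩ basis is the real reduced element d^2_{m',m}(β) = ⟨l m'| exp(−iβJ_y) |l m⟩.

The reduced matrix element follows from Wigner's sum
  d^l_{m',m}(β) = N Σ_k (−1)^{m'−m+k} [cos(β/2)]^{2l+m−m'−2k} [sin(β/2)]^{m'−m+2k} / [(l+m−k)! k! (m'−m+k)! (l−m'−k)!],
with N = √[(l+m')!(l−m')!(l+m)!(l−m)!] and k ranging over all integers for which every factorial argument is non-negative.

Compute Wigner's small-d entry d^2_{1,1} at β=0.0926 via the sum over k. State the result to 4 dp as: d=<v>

d^2_{1,1}(β=0.0926) via Wigner's sum:
With c≡cos(β/2)=0.998928 and s≡sin(β/2)=0.046283, N=[6·1·6·1]^{1/2}=6.000000
The bounds max(0,m−m')=0 and min(l+m,l−m')=1 give 2 terms
  k=0: (−1)^0·6.0000/(6)·0.9989^4·0.0463^0 = +0.995720
  k=1: (−1)^1·6.0000/(2)·0.9989^2·0.0463^2 = -0.006413
d^2_{1,1}(0.0926) = +0.995720 -0.006413 = +0.989308

d=0.9893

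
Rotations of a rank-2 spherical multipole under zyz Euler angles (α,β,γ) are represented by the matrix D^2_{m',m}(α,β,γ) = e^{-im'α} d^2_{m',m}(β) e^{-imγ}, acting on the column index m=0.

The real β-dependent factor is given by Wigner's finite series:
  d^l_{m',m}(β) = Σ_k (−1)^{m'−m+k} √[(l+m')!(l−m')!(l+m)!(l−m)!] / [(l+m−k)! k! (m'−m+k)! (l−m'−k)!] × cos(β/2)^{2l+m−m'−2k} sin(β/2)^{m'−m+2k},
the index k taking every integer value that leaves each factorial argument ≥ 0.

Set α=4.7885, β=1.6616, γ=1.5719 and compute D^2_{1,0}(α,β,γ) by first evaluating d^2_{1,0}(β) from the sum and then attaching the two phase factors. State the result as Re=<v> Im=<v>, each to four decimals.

D^2_{1,0}(4.7885,1.6616,1.5719) = e^{-i·1·4.7885}·d^2_{1,0}(1.6616)·e^{-i·0·1.5719}. Compute d first:
With c≡cos(β/2)=0.674285 and s≡sin(β/2)=0.738471, N=[6·1·2·2]^{1/2}=4.898979
The bounds max(0,m−m')=0 and min(l+m,l−m')=1 give 2 terms
  k=0: (−1)^1·4.8990/(2)·0.6743^3·0.7385^1 = -0.554549
  k=1: (−1)^2·4.8990/(2)·0.6743^1·0.7385^3 = +0.665150
d^2_{1,0}(1.6616) = -0.554549 +0.665150 = +0.110601
Attach z-rotation phases: D = e^{-i(1)(4.7885)}·(+0.110601)·e^{-i(0)(1.5719)} = +0.008410+0.110281i

Re=0.0084 Im=0.1103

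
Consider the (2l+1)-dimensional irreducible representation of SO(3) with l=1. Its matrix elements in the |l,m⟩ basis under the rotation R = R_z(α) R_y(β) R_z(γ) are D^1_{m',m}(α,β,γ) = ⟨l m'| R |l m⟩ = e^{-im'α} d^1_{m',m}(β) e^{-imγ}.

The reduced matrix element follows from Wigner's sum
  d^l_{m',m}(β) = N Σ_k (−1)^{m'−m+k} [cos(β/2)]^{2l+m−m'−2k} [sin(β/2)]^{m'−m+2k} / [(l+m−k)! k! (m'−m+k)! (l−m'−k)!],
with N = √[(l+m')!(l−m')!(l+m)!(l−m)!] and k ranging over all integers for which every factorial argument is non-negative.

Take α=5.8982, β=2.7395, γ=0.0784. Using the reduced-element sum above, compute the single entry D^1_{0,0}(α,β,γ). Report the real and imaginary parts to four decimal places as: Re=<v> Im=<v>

Re=-0.9202 Im=0.0000

First d^1_{0,0}(β=2.7395), then the phase factors e^{-i(0)α} and e^{-i(0)γ}:
With c≡cos(β/2)=0.199695 and s≡sin(β/2)=0.979858, N=[1·1·1·1]^{1/2}=1.000000
k: max(0,(0)−(0))=0 … min(1+(0),1−(0))=1
  k=0: (−1)^0·1.0000/(1)·0.1997^2·0.9799^0 = +0.039878
  k=1: (−1)^1·1.0000/(1)·0.1997^0·0.9799^2 = -0.960122
d^1_{0,0}(2.7395) = +0.039878 -0.960122 = -0.920244
D = (+1.000000+0.000000i)·(-0.920244)·(+1.000000+0.000000i) = -0.920244+0.000000i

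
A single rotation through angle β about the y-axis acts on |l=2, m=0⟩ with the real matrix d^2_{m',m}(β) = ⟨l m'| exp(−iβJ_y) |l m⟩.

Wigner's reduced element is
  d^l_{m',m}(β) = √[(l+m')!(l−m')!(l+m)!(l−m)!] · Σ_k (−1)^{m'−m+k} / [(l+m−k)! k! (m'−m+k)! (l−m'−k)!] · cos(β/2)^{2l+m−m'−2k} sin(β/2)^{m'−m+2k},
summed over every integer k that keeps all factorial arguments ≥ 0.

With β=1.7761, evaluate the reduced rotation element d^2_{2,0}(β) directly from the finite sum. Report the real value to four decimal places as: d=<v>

d^2_{2,0}(β=1.7761) via Wigner's sum:
Half-angle: c=0.630926, s=0.775843. N=√(24·1·2·2)=9.797959
Admissible k: 0..0 (factorial args all ≥0)
  k=0: (−1)^2·9.7980/(4)·0.6309^2·0.7758^2 = +0.586922
d^2_{2,0}(1.7761) = +0.586922

d=0.5869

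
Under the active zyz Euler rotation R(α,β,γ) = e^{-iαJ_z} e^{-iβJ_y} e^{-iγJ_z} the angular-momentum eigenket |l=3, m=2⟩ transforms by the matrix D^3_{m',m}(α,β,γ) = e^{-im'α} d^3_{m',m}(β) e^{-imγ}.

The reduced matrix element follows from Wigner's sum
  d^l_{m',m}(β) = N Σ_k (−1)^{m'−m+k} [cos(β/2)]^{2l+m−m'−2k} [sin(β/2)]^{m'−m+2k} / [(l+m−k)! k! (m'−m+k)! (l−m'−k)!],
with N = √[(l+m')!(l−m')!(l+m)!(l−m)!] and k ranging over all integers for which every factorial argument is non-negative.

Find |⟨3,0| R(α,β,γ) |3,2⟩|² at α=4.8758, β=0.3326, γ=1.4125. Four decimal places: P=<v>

Split into d^3_{0,2}(β=0.3326) × two z-phases.
c=cos(0.3326/2)=0.986204, s=sin(0.3326/2)=0.165535; N=√[6·6·120·1]=65.726707
The bounds max(0,m−m')=2 and min(l+m,l−m')=3 give 2 terms
  k=2: (−1)^0·65.7267/(12)·0.9862^4·0.1655^2 = +0.141973
  k=3: (−1)^1·65.7267/(12)·0.9862^2·0.1655^4 = -0.004000
d^3_{0,2}(0.3326) = +0.141973 -0.004000 = +0.137973
|D^3_{0,2}|² = |d^3_{0,2}(β)|² = (+0.137973)² = 0.019036 (the z-rotation phases have unit modulus)

P=0.0190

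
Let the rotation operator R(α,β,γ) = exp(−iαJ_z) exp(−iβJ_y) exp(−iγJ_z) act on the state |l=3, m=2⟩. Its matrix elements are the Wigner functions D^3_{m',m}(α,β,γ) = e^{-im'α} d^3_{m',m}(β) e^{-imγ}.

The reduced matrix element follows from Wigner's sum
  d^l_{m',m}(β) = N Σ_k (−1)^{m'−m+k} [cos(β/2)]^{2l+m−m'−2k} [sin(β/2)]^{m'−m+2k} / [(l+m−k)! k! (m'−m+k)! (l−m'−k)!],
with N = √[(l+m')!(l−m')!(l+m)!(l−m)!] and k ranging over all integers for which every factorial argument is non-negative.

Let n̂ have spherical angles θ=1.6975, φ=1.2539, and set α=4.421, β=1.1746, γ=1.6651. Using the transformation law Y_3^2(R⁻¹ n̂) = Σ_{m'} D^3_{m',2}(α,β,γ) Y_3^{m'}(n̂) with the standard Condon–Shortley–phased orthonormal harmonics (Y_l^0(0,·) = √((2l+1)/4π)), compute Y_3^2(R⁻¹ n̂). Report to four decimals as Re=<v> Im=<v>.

Need the full column D^3_{m',2} for m'=−3..3 at α=4.421, β=1.1746, γ=1.6651.
cos(β/2)=0.832440, sin(β/2)=0.554115
d^3_{-3,2}: single k=5 term ⇒ +0.106520;  D = -0.093067-0.051816i
d^3_{-2,2}: k∈[4..5] ⇒ +0.326646 -0.028947 = +0.297699;  D = +0.213434-0.207534i
d^3_{-1,2}: k∈[3..4] ⇒ +0.620711 -0.137516 = +0.483195;  D = +0.223128+0.428592i
d^3_{0,2}: k∈[2..3] ⇒ +0.807556 -0.357822 = +0.449734;  D = -0.441758+0.084321i
d^3_{1,2}: k∈[1..2] ⇒ +0.700430 -0.620711 = +0.079719;  D = +0.008179-0.079298i
d^3_{2,2}: k∈[0..1] ⇒ +0.332749 -0.737194 = -0.404445;  D = -0.373430-0.155324i
d^3_{3,2}: single k=0 term ⇒ -0.542550;  D = +0.343492-0.419969i
Y_3^{m'}(θ=1.6975,φ=1.2539) and Σ D·Y over m':
  (-0.0931-0.0518i)·(-0.3314+0.2367i)  (+0.2134-0.2075i)·(+0.1024+0.0753i)  (+0.2231+0.4286i)·(-0.0919+0.2803i)  (-0.4418+0.0843i)·(+0.1377+0.0000i)  (+0.0082-0.0793i)·(+0.0919+0.2803i)  (-0.3734-0.1553i)·(+0.1024-0.0753i)  (+0.3435-0.4200i)·(+0.3314+0.2367i)
Y_3^2(R⁻¹ n̂) = +0.065400-0.025984i

Re=0.0654 Im=-0.0260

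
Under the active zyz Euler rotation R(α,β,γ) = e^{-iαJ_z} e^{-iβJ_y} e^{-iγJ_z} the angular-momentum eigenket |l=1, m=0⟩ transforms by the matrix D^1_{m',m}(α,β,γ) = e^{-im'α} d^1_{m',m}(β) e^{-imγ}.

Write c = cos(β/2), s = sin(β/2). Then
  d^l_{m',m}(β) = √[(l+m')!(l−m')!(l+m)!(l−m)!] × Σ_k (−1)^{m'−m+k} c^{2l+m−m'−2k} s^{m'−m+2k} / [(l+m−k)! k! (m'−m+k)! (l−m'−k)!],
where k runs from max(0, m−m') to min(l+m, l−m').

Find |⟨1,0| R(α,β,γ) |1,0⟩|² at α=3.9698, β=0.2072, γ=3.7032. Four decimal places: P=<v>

P=0.9577

D^1_{0,0}(3.9698,0.2072,3.7032) = e^{-i·0·3.9698}·d^1_{0,0}(0.2072)·e^{-i·0·3.7032}. Compute d first:
With c≡cos(β/2)=0.994638 and s≡sin(β/2)=0.103415, N=[1·1·1·1]^{1/2}=1.000000
Admissible k: 0..1 (factorial args all ≥0)
  k=0: (−1)^0·1.0000/(1)·0.9946^2·0.1034^0 = +0.989305
  k=1: (−1)^1·1.0000/(1)·0.9946^0·0.1034^2 = -0.010695
d^1_{0,0}(0.2072) = +0.989305 -0.010695 = +0.978611
|D^1_{0,0}|² = |d^1_{0,0}(β)|² = (+0.978611)² = 0.957679 (the z-rotation phases have unit modulus)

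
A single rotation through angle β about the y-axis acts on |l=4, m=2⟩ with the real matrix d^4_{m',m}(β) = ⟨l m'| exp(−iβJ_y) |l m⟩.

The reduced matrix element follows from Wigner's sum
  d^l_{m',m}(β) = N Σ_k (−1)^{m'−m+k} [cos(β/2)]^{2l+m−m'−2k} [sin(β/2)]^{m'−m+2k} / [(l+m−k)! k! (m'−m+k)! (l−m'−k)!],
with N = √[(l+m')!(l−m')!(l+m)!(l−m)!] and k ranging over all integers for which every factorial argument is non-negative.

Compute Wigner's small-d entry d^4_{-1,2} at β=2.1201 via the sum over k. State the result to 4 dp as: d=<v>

d^4_{-1,2}(β=2.1201) via Wigner's sum:
Half-angle: c=0.488828, s=0.872380. N=√(6·120·720·2)=1018.233765
The bounds max(0,m−m')=3 and min(l+m,l−m')=5 give 3 terms
  k=3: (−1)^0·1018.2338/(72)·0.4888^5·0.8724^3 = +0.262068
  k=4: (−1)^1·1018.2338/(48)·0.4888^3·0.8724^5 = -1.251999
  k=5: (−1)^2·1018.2338/(240)·0.4888^1·0.8724^7 = +0.797503
d^4_{-1,2}(2.1201) = +0.262068 -1.251999 +0.797503 = -0.192428

d=-0.1924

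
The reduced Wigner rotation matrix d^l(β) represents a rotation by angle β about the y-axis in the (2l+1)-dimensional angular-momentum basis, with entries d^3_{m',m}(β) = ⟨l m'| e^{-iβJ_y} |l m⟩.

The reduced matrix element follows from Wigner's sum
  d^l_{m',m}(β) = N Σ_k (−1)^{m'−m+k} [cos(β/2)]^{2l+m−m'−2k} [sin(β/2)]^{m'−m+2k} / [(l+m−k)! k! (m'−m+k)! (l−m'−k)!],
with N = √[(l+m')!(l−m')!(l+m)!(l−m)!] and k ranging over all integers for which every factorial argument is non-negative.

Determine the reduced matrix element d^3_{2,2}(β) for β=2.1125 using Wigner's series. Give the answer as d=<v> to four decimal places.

d=-0.2081

d^3_{2,2}(β=2.1125) via Wigner's sum:
With c≡cos(β/2)=0.492140 and s≡sin(β/2)=0.870516, N=[120·1·120·1]^{1/2}=120.000000
Admissible k: 0..1 (factorial args all ≥0)
  k=0: (−1)^0·120.0000/(120)·0.4921^6·0.8705^0 = +0.014208
  k=1: (−1)^1·120.0000/(24)·0.4921^4·0.8705^2 = -0.222269
d^3_{2,2}(2.1125) = +0.014208 -0.222269 = -0.208061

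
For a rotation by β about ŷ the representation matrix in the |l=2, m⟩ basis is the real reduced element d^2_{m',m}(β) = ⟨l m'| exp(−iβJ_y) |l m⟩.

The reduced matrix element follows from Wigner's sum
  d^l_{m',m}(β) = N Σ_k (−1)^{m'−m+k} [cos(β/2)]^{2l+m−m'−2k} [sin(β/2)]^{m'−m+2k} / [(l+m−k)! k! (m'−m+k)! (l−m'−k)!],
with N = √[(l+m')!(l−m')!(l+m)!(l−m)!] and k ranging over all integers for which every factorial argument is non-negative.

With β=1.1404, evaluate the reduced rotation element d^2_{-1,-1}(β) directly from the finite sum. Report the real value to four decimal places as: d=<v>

d^2_{-1,-1}(β=1.1404) via Wigner's sum:
With c≡cos(β/2)=0.841793 and s≡sin(β/2)=0.539800, N=[1·6·1·6]^{1/2}=6.000000
The bounds max(0,m−m')=0 and min(l+m,l−m')=1 give 2 terms
  k=0: (−1)^0·6.0000/(6)·0.8418^4·0.5398^0 = +0.502136
  k=1: (−1)^1·6.0000/(2)·0.8418^2·0.5398^2 = -0.619439
d^2_{-1,-1}(1.1404) = +0.502136 -0.619439 = -0.117303

d=-0.1173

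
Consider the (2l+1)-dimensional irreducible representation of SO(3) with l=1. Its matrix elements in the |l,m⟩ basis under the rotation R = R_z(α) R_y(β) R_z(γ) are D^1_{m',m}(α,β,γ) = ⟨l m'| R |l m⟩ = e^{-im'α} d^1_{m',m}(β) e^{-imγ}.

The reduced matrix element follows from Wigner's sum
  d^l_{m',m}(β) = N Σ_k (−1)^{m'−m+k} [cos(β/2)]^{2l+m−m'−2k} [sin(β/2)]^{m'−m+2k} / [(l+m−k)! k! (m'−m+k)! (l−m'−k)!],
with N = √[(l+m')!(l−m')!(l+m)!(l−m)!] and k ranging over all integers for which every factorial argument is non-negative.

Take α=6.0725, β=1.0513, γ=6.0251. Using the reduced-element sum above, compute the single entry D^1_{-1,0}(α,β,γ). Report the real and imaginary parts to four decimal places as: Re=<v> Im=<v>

Re=0.6002 Im=-0.1284

Split into d^1_{-1,0}(β=1.0513) × two z-phases.
Half-angle: c=0.864998, s=0.501775. N=√(1·2·1·1)=1.414214
The bounds max(0,m−m')=1 and min(l+m,l−m')=1 give 1 term
  k=1: (−1)^0·1.4142/(1)·0.8650^1·0.5018^1 = +0.613818
d^1_{-1,0}(1.0513) = +0.613818
D = (+0.977888-0.209130i)·(+0.613818)·(+1.000000+0.000000i) = +0.600245-0.128368i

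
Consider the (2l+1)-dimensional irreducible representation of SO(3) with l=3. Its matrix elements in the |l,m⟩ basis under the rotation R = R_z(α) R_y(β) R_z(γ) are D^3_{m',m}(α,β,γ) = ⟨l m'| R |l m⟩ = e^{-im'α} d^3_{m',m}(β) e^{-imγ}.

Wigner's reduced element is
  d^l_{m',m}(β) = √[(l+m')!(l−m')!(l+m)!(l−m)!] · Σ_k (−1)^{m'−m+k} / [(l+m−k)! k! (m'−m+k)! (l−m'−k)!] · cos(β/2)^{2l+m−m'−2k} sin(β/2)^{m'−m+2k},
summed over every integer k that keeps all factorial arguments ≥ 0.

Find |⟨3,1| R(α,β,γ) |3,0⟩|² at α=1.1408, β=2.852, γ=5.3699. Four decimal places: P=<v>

D^3_{1,0}(1.1408,2.852,5.3699) = e^{-i·1·1.1408}·d^3_{1,0}(2.852)·e^{-i·0·5.3699}. Compute d first:
c=cos(2.852/2)=0.144291, s=sin(2.852/2)=0.989535; N=√[24·2·6·6]=41.569219
k: max(0,(0)−(1))=0 … min(3+(0),3−(1))=2
  k=0: (−1)^1·41.5692/(12)·0.1443^5·0.9895^1 = -0.000214
  k=1: (−1)^2·41.5692/(4)·0.1443^3·0.9895^3 = +0.030250
  k=2: (−1)^3·41.5692/(12)·0.1443^1·0.9895^5 = -0.474227
d^3_{1,0}(2.852) = -0.000214 +0.030250 -0.474227 = -0.444191
|D^3_{1,0}|² = |d^3_{1,0}(β)|² = (-0.444191)² = 0.197306 (the z-rotation phases have unit modulus)

P=0.1973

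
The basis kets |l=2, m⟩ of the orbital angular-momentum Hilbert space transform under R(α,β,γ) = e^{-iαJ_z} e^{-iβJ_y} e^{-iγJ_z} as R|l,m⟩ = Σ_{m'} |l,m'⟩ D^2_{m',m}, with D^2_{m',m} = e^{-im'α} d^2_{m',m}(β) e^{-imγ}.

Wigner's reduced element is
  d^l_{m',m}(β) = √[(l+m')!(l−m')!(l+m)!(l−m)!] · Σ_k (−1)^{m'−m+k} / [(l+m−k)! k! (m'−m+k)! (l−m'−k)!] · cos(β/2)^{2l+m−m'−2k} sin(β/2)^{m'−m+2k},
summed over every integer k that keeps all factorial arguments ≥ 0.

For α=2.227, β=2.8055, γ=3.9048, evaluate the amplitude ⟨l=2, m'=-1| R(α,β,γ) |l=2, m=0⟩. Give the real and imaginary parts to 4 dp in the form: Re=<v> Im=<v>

First d^2_{-1,0}(β=2.8055), then the phase factors e^{-i(-1)α} and e^{-i(0)γ}:
c=cos(2.8055/2)=0.167257, s=sin(2.8055/2)=0.985913; N=√[1·6·2·2]=4.898979
k: max(0,(0)−(-1))=1 … min(2+(0),2−(-1))=2
  k=1: (−1)^0·4.8990/(2)·0.1673^3·0.9859^1 = +0.011300
  k=2: (−1)^1·4.8990/(2)·0.1673^1·0.9859^3 = -0.392622
d^2_{-1,0}(2.8055) = +0.011300 -0.392622 = -0.381323
Phases: e^{-i·(-1)·2.227}=-0.610113+0.792314i, e^{-i·(0)·3.9048}=+1.000000+0.000000i ⇒ D=+0.232650-0.302127i

Re=0.2327 Im=-0.3021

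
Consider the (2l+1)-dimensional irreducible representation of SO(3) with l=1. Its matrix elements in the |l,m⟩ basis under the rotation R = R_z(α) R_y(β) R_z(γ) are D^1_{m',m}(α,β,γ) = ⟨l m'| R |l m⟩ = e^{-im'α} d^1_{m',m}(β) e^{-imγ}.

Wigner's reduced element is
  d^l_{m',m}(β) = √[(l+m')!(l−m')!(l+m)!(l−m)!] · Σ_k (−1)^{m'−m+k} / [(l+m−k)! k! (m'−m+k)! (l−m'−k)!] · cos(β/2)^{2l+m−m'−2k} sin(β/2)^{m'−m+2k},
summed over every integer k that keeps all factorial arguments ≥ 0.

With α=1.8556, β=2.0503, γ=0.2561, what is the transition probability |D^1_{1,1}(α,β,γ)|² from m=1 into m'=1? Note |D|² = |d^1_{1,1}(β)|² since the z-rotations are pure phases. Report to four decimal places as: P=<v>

P=0.0725

Split into d^1_{1,1}(β=2.0503) × two z-phases.
c=cos(2.0503/2)=0.518971, s=sin(2.0503/2)=0.854792; N=√[2·1·2·1]=2.000000
Admissible k: 0..0 (factorial args all ≥0)
  k=0: (−1)^0·2.0000/(2)·0.5190^2·0.8548^0 = +0.269331
d^1_{1,1}(2.0503) = +0.269331
|D^1_{1,1}|² = |d^1_{1,1}(β)|² = (+0.269331)² = 0.072539 (the z-rotation phases have unit modulus)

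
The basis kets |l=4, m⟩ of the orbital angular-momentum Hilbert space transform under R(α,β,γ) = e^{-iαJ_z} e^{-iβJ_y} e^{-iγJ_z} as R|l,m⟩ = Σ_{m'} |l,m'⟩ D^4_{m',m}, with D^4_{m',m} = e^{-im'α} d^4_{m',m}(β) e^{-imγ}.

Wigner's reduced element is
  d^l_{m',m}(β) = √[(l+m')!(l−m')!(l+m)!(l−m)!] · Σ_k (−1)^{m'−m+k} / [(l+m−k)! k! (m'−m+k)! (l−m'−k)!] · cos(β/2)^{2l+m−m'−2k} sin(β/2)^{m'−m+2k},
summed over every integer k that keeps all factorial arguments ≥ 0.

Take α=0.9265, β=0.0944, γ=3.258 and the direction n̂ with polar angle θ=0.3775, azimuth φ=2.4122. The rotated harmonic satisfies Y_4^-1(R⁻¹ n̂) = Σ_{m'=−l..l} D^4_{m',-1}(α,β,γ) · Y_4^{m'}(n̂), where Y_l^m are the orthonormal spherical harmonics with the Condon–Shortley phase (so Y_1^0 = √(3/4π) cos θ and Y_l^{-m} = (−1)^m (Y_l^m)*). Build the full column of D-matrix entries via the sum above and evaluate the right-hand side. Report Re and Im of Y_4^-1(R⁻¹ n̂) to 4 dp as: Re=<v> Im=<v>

Re=0.0178 Im=0.4948

Need the full column D^4_{m',-1} for m'=−4..4 at α=0.9265, β=0.0944, γ=3.258.
cos(β/2)=0.998886, sin(β/2)=0.047182
d^4_{-4,-1}: single k=3 term ⇒ +0.000782;  D = +0.000607+0.000492i
d^4_{-3,-1}: k∈[2..3] ⇒ +0.017552 -0.000065 = +0.017487;  D = +0.016962-0.004253i
d^4_{-2,-1}: k∈[1..3] ⇒ +0.198623 -0.002216 +0.000003 = +0.196410;  D = +0.076234-0.181012i
d^4_{-1,-1}: k∈[0..3] ⇒ +0.991125 -0.033170 +0.000148 -0.000000 = +0.958103;  D = -0.482607-0.827678i
d^4_{0,-1}: k∈[0..3] ⇒ -0.209367 +0.002803 -0.000006 +0.000000 = -0.206570;  D = +0.205172+0.023992i
d^4_{1,-1}: k∈[0..3] ⇒ +0.022114 -0.000148 +0.000000 -0.000000 = +0.021966;  D = -0.015144+0.015911i
d^4_{2,-1}: k∈[0..2] ⇒ -0.001477 +0.000005 -0.000000 = -0.001472;  D = -0.000243-0.001452i
d^4_{3,-1}: k∈[0..1] ⇒ +0.000065 -0.000000 = +0.000065;  D = +0.000058+0.000030i
d^4_{4,-1}: single k=0 term ⇒ -0.000002;  D = -0.000002+0.000001i
Y_4^{m'}(θ=0.3775,φ=2.4122) and Σ D·Y over m':
  (+0.0006+0.0005i)·(-0.0080+0.0018i)  (+0.0170-0.0043i)·(+0.0337-0.0475i)  (+0.0762-0.1810i)·(+0.0256+0.2280i)  (-0.4826-0.8277i)·(-0.3685-0.3294i)  (+0.2052+0.0240i)·(+0.3397+0.0000i)  (-0.0151+0.0159i)·(+0.3685-0.3294i)  (-0.0002-0.0015i)·(+0.0256-0.2280i)  (+0.0001+0.0000i)·(-0.0337-0.0475i)  (-0.0000+0.0000i)·(-0.0080-0.0018i)
Y_4^-1(R⁻¹ n̂) = +0.017849+0.494754i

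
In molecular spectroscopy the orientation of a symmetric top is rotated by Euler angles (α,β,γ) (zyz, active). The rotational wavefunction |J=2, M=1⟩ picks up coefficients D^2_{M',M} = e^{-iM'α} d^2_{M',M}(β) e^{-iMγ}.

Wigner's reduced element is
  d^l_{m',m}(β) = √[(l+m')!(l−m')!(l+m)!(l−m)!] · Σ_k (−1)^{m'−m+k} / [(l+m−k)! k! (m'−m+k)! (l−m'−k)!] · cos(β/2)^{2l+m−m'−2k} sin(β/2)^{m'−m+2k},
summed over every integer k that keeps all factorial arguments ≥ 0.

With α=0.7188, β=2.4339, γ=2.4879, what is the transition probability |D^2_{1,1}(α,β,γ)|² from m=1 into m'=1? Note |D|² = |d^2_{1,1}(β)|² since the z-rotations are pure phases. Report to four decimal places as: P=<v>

P=0.0915

Split into d^2_{1,1}(β=2.4339) × two z-phases.
With c≡cos(β/2)=0.346508 and s≡sin(β/2)=0.938047, N=[6·1·6·1]^{1/2}=6.000000
The bounds max(0,m−m')=0 and min(l+m,l−m')=1 give 2 terms
  k=0: (−1)^0·6.0000/(6)·0.3465^4·0.9380^0 = +0.014416
  k=1: (−1)^1·6.0000/(2)·0.3465^2·0.9380^2 = -0.316955
d^2_{1,1}(2.4339) = +0.014416 -0.316955 = -0.302539
|D^2_{1,1}|² = |d^2_{1,1}(β)|² = (-0.302539)² = 0.091530 (the z-rotation phases have unit modulus)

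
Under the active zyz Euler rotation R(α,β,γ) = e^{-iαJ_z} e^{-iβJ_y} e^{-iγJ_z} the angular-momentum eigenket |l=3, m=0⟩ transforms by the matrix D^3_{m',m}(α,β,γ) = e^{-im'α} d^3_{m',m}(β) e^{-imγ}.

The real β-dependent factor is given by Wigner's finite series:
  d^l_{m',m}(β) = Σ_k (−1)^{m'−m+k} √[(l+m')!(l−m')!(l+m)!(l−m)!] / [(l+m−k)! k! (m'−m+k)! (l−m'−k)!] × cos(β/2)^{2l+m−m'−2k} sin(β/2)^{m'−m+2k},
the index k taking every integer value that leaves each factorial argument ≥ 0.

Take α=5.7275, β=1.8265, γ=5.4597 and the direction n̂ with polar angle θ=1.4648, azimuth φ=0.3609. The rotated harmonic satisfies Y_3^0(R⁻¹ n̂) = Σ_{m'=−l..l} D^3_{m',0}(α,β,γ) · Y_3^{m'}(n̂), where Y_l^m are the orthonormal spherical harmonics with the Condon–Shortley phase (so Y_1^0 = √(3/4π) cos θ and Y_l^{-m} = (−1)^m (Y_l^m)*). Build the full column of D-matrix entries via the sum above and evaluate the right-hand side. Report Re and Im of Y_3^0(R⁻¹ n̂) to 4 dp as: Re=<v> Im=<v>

Need the full column D^3_{m',0} for m'=−3..3 at α=5.7275, β=1.8265, γ=5.4597.
cos(β/2)=0.611177, sin(β/2)=0.791494
d^3_{-3,0}: single k=3 term ⇒ +0.506242;  D = -0.048655-0.503899i
d^3_{-2,0}: k∈[2..3] ⇒ +0.478766 -0.802944 = -0.324178;  D = -0.143751+0.290563i
d^3_{-1,0}: k∈[1..3] ⇒ +0.233815 -1.176401 +0.657652 = -0.284934;  D = -0.242063+0.150310i
d^3_{0,0}: k∈[0..3] ⇒ +0.052120 -0.786692 +1.319371 -0.245859 = +0.338939;  D = +0.338939+0.000000i
d^3_{1,0}: k∈[0..2] ⇒ -0.233815 +1.176401 -0.657652 = +0.284934;  D = +0.242063+0.150310i
d^3_{2,0}: k∈[0..1] ⇒ +0.478766 -0.802944 = -0.324178;  D = -0.143751-0.290563i
d^3_{3,0}: single k=0 term ⇒ -0.506242;  D = +0.048655-0.503899i
Y_3^{m'}(θ=1.4648,φ=0.3609) and Σ D·Y over m':
  (-0.0487-0.5039i)·(+0.1924-0.3623i)  (-0.1438+0.2906i)·(+0.0803-0.0706i)  (-0.2421+0.1503i)·(-0.2838+0.1071i)  (+0.3389+0.0000i)·(-0.1162+0.0000i)  (+0.2421+0.1503i)·(+0.2838+0.1071i)  (-0.1438-0.2906i)·(+0.0803+0.0706i)  (+0.0487-0.5039i)·(-0.1924-0.3623i)
Y_3^0(R⁻¹ n̂) = -0.300089+0.000000i

Re=-0.3001 Im=0.0000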